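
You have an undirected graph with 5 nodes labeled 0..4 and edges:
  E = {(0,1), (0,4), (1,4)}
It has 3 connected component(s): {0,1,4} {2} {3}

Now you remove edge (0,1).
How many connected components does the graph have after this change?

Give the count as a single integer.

Answer: 3

Derivation:
Initial component count: 3
Remove (0,1): not a bridge. Count unchanged: 3.
  After removal, components: {0,1,4} {2} {3}
New component count: 3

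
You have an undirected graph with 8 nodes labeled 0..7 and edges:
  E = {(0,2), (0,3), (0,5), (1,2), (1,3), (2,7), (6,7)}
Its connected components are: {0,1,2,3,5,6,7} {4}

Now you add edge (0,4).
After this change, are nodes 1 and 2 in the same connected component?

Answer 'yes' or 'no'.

Answer: yes

Derivation:
Initial components: {0,1,2,3,5,6,7} {4}
Adding edge (0,4): merges {0,1,2,3,5,6,7} and {4}.
New components: {0,1,2,3,4,5,6,7}
Are 1 and 2 in the same component? yes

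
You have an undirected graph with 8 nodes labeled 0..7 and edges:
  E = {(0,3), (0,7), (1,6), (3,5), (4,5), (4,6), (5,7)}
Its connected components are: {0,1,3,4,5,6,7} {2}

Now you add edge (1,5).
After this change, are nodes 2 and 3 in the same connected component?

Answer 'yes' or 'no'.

Initial components: {0,1,3,4,5,6,7} {2}
Adding edge (1,5): both already in same component {0,1,3,4,5,6,7}. No change.
New components: {0,1,3,4,5,6,7} {2}
Are 2 and 3 in the same component? no

Answer: no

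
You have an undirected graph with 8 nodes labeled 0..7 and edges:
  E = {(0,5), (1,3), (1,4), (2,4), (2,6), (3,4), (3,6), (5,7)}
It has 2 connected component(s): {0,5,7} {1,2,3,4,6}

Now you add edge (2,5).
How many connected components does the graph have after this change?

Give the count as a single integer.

Initial component count: 2
Add (2,5): merges two components. Count decreases: 2 -> 1.
New component count: 1

Answer: 1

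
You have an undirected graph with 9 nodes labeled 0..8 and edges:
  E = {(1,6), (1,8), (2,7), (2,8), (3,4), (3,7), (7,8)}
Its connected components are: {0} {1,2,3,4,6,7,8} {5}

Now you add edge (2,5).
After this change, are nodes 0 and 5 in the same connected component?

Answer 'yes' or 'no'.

Initial components: {0} {1,2,3,4,6,7,8} {5}
Adding edge (2,5): merges {1,2,3,4,6,7,8} and {5}.
New components: {0} {1,2,3,4,5,6,7,8}
Are 0 and 5 in the same component? no

Answer: no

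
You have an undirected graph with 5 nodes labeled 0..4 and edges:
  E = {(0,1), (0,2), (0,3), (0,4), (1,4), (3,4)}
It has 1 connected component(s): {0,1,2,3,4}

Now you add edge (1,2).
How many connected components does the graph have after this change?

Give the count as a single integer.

Initial component count: 1
Add (1,2): endpoints already in same component. Count unchanged: 1.
New component count: 1

Answer: 1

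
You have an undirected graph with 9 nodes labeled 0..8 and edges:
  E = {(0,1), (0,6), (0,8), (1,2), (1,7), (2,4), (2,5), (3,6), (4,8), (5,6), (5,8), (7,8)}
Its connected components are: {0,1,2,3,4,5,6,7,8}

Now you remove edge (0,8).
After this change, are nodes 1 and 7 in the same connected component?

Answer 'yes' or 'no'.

Initial components: {0,1,2,3,4,5,6,7,8}
Removing edge (0,8): not a bridge — component count unchanged at 1.
New components: {0,1,2,3,4,5,6,7,8}
Are 1 and 7 in the same component? yes

Answer: yes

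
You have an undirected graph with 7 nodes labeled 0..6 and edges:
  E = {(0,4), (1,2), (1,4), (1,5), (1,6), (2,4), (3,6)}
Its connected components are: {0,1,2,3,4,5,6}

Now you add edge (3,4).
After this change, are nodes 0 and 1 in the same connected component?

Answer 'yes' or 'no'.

Answer: yes

Derivation:
Initial components: {0,1,2,3,4,5,6}
Adding edge (3,4): both already in same component {0,1,2,3,4,5,6}. No change.
New components: {0,1,2,3,4,5,6}
Are 0 and 1 in the same component? yes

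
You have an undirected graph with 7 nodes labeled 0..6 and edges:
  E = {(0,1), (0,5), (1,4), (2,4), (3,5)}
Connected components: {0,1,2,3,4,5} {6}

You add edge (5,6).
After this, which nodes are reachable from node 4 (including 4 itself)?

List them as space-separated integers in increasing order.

Before: nodes reachable from 4: {0,1,2,3,4,5}
Adding (5,6): merges 4's component with another. Reachability grows.
After: nodes reachable from 4: {0,1,2,3,4,5,6}

Answer: 0 1 2 3 4 5 6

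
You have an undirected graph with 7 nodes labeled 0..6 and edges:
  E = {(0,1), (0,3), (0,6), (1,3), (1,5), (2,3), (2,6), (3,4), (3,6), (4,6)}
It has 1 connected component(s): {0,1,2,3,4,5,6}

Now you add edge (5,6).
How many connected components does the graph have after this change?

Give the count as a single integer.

Initial component count: 1
Add (5,6): endpoints already in same component. Count unchanged: 1.
New component count: 1

Answer: 1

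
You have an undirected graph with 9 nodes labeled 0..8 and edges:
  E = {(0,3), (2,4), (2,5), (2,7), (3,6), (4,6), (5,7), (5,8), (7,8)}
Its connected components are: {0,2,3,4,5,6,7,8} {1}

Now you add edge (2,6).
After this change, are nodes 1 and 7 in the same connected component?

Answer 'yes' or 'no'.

Answer: no

Derivation:
Initial components: {0,2,3,4,5,6,7,8} {1}
Adding edge (2,6): both already in same component {0,2,3,4,5,6,7,8}. No change.
New components: {0,2,3,4,5,6,7,8} {1}
Are 1 and 7 in the same component? no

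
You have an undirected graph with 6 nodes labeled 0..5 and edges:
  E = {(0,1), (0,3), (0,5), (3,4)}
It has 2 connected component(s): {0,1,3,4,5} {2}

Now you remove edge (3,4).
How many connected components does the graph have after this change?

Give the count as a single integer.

Answer: 3

Derivation:
Initial component count: 2
Remove (3,4): it was a bridge. Count increases: 2 -> 3.
  After removal, components: {0,1,3,5} {2} {4}
New component count: 3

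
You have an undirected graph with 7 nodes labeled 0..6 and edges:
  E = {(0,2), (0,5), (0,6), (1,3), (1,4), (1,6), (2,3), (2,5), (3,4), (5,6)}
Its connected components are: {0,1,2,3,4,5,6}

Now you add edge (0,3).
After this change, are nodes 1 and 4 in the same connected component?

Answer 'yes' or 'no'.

Answer: yes

Derivation:
Initial components: {0,1,2,3,4,5,6}
Adding edge (0,3): both already in same component {0,1,2,3,4,5,6}. No change.
New components: {0,1,2,3,4,5,6}
Are 1 and 4 in the same component? yes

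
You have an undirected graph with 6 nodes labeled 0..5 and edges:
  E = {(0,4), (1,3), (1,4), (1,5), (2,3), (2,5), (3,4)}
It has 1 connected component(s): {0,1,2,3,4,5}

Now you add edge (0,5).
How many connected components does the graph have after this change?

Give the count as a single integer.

Initial component count: 1
Add (0,5): endpoints already in same component. Count unchanged: 1.
New component count: 1

Answer: 1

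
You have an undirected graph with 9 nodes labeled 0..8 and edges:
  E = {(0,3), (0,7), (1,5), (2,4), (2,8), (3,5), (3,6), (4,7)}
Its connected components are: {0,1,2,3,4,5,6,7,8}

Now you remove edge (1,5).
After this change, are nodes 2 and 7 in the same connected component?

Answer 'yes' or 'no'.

Initial components: {0,1,2,3,4,5,6,7,8}
Removing edge (1,5): it was a bridge — component count 1 -> 2.
New components: {0,2,3,4,5,6,7,8} {1}
Are 2 and 7 in the same component? yes

Answer: yes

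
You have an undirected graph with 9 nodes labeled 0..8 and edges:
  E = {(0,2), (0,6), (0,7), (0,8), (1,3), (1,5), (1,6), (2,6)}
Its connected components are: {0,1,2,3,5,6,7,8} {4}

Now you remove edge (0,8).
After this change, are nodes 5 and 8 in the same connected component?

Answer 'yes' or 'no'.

Initial components: {0,1,2,3,5,6,7,8} {4}
Removing edge (0,8): it was a bridge — component count 2 -> 3.
New components: {0,1,2,3,5,6,7} {4} {8}
Are 5 and 8 in the same component? no

Answer: no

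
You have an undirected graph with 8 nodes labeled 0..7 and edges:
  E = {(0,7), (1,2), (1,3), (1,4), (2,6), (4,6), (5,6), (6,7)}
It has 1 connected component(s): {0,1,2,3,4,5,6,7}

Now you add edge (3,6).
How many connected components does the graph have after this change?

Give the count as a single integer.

Initial component count: 1
Add (3,6): endpoints already in same component. Count unchanged: 1.
New component count: 1

Answer: 1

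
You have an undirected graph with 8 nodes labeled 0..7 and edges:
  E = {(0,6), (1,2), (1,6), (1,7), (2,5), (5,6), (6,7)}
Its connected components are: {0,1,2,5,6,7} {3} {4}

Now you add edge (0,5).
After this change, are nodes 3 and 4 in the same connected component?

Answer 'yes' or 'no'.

Initial components: {0,1,2,5,6,7} {3} {4}
Adding edge (0,5): both already in same component {0,1,2,5,6,7}. No change.
New components: {0,1,2,5,6,7} {3} {4}
Are 3 and 4 in the same component? no

Answer: no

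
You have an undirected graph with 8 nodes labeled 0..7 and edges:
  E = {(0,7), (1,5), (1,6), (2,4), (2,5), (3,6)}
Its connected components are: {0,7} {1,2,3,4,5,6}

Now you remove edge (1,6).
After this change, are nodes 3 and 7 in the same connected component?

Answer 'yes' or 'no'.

Answer: no

Derivation:
Initial components: {0,7} {1,2,3,4,5,6}
Removing edge (1,6): it was a bridge — component count 2 -> 3.
New components: {0,7} {1,2,4,5} {3,6}
Are 3 and 7 in the same component? no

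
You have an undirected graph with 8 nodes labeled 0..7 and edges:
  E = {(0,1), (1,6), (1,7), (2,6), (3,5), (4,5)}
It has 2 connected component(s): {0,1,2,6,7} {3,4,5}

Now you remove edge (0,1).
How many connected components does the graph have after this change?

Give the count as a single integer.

Answer: 3

Derivation:
Initial component count: 2
Remove (0,1): it was a bridge. Count increases: 2 -> 3.
  After removal, components: {0} {1,2,6,7} {3,4,5}
New component count: 3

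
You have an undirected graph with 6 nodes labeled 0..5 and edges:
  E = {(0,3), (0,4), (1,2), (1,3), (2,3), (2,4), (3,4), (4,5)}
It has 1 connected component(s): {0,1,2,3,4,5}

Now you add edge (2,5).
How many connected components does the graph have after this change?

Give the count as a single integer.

Initial component count: 1
Add (2,5): endpoints already in same component. Count unchanged: 1.
New component count: 1

Answer: 1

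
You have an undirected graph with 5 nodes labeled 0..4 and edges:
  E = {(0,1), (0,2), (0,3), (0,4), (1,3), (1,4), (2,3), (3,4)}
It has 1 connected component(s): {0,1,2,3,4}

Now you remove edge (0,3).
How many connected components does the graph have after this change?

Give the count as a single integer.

Answer: 1

Derivation:
Initial component count: 1
Remove (0,3): not a bridge. Count unchanged: 1.
  After removal, components: {0,1,2,3,4}
New component count: 1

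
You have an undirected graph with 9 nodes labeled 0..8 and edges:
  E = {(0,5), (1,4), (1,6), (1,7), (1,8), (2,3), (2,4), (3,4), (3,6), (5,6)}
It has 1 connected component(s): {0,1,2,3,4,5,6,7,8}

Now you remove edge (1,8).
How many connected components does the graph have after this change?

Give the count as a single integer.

Answer: 2

Derivation:
Initial component count: 1
Remove (1,8): it was a bridge. Count increases: 1 -> 2.
  After removal, components: {0,1,2,3,4,5,6,7} {8}
New component count: 2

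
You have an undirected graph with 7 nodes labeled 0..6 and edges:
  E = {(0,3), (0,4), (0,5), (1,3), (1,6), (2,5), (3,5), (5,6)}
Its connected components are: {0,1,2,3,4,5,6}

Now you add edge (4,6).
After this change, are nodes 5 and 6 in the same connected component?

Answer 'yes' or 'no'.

Initial components: {0,1,2,3,4,5,6}
Adding edge (4,6): both already in same component {0,1,2,3,4,5,6}. No change.
New components: {0,1,2,3,4,5,6}
Are 5 and 6 in the same component? yes

Answer: yes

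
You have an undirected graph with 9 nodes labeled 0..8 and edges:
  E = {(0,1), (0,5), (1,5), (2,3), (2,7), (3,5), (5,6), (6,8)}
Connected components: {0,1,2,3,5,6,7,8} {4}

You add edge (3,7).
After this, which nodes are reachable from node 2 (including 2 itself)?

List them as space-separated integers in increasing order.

Answer: 0 1 2 3 5 6 7 8

Derivation:
Before: nodes reachable from 2: {0,1,2,3,5,6,7,8}
Adding (3,7): both endpoints already in same component. Reachability from 2 unchanged.
After: nodes reachable from 2: {0,1,2,3,5,6,7,8}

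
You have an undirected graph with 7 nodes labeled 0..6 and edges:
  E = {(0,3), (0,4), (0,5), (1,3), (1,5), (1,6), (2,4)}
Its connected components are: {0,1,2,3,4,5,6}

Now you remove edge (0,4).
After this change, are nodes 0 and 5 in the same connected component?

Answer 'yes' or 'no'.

Answer: yes

Derivation:
Initial components: {0,1,2,3,4,5,6}
Removing edge (0,4): it was a bridge — component count 1 -> 2.
New components: {0,1,3,5,6} {2,4}
Are 0 and 5 in the same component? yes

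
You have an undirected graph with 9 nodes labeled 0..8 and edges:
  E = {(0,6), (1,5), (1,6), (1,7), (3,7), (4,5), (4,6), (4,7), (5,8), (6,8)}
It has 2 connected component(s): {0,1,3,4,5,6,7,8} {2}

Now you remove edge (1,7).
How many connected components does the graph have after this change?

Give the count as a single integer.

Initial component count: 2
Remove (1,7): not a bridge. Count unchanged: 2.
  After removal, components: {0,1,3,4,5,6,7,8} {2}
New component count: 2

Answer: 2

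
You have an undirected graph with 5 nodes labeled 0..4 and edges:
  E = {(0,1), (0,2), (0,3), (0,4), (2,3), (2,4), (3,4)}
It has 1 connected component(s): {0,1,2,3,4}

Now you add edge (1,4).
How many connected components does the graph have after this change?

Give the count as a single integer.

Initial component count: 1
Add (1,4): endpoints already in same component. Count unchanged: 1.
New component count: 1

Answer: 1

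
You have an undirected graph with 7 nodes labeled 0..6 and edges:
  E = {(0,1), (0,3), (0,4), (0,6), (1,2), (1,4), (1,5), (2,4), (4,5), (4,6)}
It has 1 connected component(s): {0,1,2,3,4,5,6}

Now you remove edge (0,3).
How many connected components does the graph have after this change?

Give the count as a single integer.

Initial component count: 1
Remove (0,3): it was a bridge. Count increases: 1 -> 2.
  After removal, components: {0,1,2,4,5,6} {3}
New component count: 2

Answer: 2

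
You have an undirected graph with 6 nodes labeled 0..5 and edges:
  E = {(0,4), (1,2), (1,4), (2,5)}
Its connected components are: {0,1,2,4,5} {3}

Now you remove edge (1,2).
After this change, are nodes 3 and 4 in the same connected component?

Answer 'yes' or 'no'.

Initial components: {0,1,2,4,5} {3}
Removing edge (1,2): it was a bridge — component count 2 -> 3.
New components: {0,1,4} {2,5} {3}
Are 3 and 4 in the same component? no

Answer: no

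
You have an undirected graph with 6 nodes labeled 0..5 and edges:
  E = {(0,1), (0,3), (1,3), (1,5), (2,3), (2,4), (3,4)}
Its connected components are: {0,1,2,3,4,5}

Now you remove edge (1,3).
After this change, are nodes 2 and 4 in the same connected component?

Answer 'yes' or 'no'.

Answer: yes

Derivation:
Initial components: {0,1,2,3,4,5}
Removing edge (1,3): not a bridge — component count unchanged at 1.
New components: {0,1,2,3,4,5}
Are 2 and 4 in the same component? yes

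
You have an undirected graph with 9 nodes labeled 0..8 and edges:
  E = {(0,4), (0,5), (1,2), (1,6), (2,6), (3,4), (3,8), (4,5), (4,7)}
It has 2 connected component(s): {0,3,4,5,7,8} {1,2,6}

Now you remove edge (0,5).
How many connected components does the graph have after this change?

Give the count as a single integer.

Answer: 2

Derivation:
Initial component count: 2
Remove (0,5): not a bridge. Count unchanged: 2.
  After removal, components: {0,3,4,5,7,8} {1,2,6}
New component count: 2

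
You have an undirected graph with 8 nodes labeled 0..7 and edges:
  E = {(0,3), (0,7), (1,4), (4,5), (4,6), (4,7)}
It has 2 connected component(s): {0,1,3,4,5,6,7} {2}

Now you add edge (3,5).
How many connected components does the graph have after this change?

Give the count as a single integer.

Answer: 2

Derivation:
Initial component count: 2
Add (3,5): endpoints already in same component. Count unchanged: 2.
New component count: 2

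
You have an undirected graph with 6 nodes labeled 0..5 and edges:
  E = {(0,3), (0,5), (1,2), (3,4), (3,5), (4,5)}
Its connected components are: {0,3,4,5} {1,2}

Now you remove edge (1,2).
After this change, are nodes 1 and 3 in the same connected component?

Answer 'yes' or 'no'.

Initial components: {0,3,4,5} {1,2}
Removing edge (1,2): it was a bridge — component count 2 -> 3.
New components: {0,3,4,5} {1} {2}
Are 1 and 3 in the same component? no

Answer: no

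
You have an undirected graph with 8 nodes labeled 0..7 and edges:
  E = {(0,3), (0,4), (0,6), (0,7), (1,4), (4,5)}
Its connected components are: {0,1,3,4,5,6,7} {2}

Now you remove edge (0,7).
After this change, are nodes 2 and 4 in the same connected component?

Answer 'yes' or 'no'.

Answer: no

Derivation:
Initial components: {0,1,3,4,5,6,7} {2}
Removing edge (0,7): it was a bridge — component count 2 -> 3.
New components: {0,1,3,4,5,6} {2} {7}
Are 2 and 4 in the same component? no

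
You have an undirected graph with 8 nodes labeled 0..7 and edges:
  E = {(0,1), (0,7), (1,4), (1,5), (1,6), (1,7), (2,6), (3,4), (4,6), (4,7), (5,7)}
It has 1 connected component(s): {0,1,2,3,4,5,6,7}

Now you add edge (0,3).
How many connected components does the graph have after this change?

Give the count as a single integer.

Initial component count: 1
Add (0,3): endpoints already in same component. Count unchanged: 1.
New component count: 1

Answer: 1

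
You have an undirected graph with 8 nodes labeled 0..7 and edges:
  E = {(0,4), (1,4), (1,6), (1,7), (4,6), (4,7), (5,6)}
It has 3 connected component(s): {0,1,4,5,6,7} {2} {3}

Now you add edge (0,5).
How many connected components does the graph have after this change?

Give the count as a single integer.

Answer: 3

Derivation:
Initial component count: 3
Add (0,5): endpoints already in same component. Count unchanged: 3.
New component count: 3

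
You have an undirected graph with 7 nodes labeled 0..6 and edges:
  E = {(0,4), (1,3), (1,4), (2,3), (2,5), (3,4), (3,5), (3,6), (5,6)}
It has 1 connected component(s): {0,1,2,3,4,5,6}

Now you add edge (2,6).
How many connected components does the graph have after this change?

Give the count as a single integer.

Initial component count: 1
Add (2,6): endpoints already in same component. Count unchanged: 1.
New component count: 1

Answer: 1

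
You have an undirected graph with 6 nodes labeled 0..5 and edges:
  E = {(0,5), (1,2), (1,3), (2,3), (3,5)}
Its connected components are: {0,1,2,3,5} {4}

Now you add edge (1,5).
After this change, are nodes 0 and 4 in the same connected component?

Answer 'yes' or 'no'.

Answer: no

Derivation:
Initial components: {0,1,2,3,5} {4}
Adding edge (1,5): both already in same component {0,1,2,3,5}. No change.
New components: {0,1,2,3,5} {4}
Are 0 and 4 in the same component? no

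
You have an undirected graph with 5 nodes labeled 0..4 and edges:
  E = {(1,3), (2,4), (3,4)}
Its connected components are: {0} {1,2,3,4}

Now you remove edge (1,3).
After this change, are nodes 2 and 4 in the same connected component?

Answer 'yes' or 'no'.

Initial components: {0} {1,2,3,4}
Removing edge (1,3): it was a bridge — component count 2 -> 3.
New components: {0} {1} {2,3,4}
Are 2 and 4 in the same component? yes

Answer: yes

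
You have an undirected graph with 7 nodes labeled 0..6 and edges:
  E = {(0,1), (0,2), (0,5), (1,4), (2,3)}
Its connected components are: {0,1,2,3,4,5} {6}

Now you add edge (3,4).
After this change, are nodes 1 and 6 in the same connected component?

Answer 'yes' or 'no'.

Answer: no

Derivation:
Initial components: {0,1,2,3,4,5} {6}
Adding edge (3,4): both already in same component {0,1,2,3,4,5}. No change.
New components: {0,1,2,3,4,5} {6}
Are 1 and 6 in the same component? no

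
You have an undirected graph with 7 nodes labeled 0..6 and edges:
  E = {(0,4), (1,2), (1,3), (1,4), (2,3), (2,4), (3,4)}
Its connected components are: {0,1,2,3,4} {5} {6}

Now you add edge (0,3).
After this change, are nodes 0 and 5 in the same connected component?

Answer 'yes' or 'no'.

Initial components: {0,1,2,3,4} {5} {6}
Adding edge (0,3): both already in same component {0,1,2,3,4}. No change.
New components: {0,1,2,3,4} {5} {6}
Are 0 and 5 in the same component? no

Answer: no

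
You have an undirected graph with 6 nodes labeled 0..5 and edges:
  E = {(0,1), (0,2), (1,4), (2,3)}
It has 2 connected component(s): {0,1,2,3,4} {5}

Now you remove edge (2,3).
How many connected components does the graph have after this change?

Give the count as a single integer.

Initial component count: 2
Remove (2,3): it was a bridge. Count increases: 2 -> 3.
  After removal, components: {0,1,2,4} {3} {5}
New component count: 3

Answer: 3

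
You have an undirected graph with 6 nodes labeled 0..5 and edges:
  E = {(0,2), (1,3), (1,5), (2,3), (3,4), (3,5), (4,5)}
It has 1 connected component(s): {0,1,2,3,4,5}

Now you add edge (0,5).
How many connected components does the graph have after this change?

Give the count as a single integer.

Answer: 1

Derivation:
Initial component count: 1
Add (0,5): endpoints already in same component. Count unchanged: 1.
New component count: 1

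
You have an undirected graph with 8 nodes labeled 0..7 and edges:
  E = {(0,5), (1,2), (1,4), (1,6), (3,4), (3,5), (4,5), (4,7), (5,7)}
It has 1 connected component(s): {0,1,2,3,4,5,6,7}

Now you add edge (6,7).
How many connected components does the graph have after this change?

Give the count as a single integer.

Initial component count: 1
Add (6,7): endpoints already in same component. Count unchanged: 1.
New component count: 1

Answer: 1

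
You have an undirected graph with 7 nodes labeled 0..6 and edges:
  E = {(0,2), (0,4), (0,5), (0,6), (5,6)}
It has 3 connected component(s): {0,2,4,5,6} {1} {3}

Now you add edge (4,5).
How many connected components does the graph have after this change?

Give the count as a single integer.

Initial component count: 3
Add (4,5): endpoints already in same component. Count unchanged: 3.
New component count: 3

Answer: 3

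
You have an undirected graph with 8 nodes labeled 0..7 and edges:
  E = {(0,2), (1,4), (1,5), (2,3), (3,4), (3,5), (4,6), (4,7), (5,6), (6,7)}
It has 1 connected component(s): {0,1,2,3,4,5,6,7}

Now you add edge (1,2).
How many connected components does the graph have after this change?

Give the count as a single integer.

Initial component count: 1
Add (1,2): endpoints already in same component. Count unchanged: 1.
New component count: 1

Answer: 1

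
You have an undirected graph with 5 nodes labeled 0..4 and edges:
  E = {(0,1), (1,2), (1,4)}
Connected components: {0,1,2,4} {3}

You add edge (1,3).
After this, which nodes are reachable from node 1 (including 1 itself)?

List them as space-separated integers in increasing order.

Answer: 0 1 2 3 4

Derivation:
Before: nodes reachable from 1: {0,1,2,4}
Adding (1,3): merges 1's component with another. Reachability grows.
After: nodes reachable from 1: {0,1,2,3,4}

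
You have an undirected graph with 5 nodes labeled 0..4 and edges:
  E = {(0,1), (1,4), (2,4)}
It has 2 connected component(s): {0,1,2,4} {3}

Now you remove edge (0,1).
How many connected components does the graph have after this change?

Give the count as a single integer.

Initial component count: 2
Remove (0,1): it was a bridge. Count increases: 2 -> 3.
  After removal, components: {0} {1,2,4} {3}
New component count: 3

Answer: 3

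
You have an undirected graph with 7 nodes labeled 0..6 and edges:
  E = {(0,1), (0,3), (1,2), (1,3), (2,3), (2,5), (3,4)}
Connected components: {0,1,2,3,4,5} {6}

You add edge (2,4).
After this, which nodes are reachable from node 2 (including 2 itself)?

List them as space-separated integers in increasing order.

Before: nodes reachable from 2: {0,1,2,3,4,5}
Adding (2,4): both endpoints already in same component. Reachability from 2 unchanged.
After: nodes reachable from 2: {0,1,2,3,4,5}

Answer: 0 1 2 3 4 5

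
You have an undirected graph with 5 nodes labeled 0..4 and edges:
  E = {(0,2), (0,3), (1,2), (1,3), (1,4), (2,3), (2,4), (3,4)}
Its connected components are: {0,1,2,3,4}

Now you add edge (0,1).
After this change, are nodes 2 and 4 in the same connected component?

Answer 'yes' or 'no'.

Answer: yes

Derivation:
Initial components: {0,1,2,3,4}
Adding edge (0,1): both already in same component {0,1,2,3,4}. No change.
New components: {0,1,2,3,4}
Are 2 and 4 in the same component? yes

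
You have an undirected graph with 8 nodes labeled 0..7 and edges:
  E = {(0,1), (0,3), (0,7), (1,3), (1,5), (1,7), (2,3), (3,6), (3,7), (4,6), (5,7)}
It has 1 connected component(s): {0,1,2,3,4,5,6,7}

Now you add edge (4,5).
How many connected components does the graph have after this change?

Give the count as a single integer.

Initial component count: 1
Add (4,5): endpoints already in same component. Count unchanged: 1.
New component count: 1

Answer: 1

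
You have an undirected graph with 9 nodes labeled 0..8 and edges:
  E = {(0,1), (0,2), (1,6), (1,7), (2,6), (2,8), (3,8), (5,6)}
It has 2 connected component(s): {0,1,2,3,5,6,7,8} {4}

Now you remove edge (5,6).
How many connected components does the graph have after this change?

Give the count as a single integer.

Answer: 3

Derivation:
Initial component count: 2
Remove (5,6): it was a bridge. Count increases: 2 -> 3.
  After removal, components: {0,1,2,3,6,7,8} {4} {5}
New component count: 3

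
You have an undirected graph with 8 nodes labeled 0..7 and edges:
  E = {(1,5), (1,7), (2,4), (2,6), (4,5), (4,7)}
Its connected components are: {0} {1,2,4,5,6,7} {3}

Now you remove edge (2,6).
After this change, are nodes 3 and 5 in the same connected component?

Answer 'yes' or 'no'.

Initial components: {0} {1,2,4,5,6,7} {3}
Removing edge (2,6): it was a bridge — component count 3 -> 4.
New components: {0} {1,2,4,5,7} {3} {6}
Are 3 and 5 in the same component? no

Answer: no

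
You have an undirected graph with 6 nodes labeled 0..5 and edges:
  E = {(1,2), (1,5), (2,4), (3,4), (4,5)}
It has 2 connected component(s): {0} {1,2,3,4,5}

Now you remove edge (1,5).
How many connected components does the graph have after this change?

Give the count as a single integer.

Initial component count: 2
Remove (1,5): not a bridge. Count unchanged: 2.
  After removal, components: {0} {1,2,3,4,5}
New component count: 2

Answer: 2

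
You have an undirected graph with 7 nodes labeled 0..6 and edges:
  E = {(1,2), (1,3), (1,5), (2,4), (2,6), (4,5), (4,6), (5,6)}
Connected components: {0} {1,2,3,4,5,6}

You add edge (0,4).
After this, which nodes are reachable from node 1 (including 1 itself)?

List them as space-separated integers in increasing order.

Before: nodes reachable from 1: {1,2,3,4,5,6}
Adding (0,4): merges 1's component with another. Reachability grows.
After: nodes reachable from 1: {0,1,2,3,4,5,6}

Answer: 0 1 2 3 4 5 6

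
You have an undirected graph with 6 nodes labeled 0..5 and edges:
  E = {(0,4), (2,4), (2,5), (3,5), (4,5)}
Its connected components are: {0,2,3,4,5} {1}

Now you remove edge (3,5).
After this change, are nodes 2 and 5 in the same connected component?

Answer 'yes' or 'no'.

Initial components: {0,2,3,4,5} {1}
Removing edge (3,5): it was a bridge — component count 2 -> 3.
New components: {0,2,4,5} {1} {3}
Are 2 and 5 in the same component? yes

Answer: yes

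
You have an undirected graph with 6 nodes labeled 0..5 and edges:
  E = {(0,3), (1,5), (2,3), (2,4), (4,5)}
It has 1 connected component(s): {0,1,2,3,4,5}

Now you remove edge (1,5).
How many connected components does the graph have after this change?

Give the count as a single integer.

Initial component count: 1
Remove (1,5): it was a bridge. Count increases: 1 -> 2.
  After removal, components: {0,2,3,4,5} {1}
New component count: 2

Answer: 2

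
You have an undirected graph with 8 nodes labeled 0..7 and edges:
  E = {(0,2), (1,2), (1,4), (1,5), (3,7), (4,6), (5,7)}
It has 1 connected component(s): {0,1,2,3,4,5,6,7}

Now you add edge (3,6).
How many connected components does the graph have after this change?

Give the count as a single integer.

Answer: 1

Derivation:
Initial component count: 1
Add (3,6): endpoints already in same component. Count unchanged: 1.
New component count: 1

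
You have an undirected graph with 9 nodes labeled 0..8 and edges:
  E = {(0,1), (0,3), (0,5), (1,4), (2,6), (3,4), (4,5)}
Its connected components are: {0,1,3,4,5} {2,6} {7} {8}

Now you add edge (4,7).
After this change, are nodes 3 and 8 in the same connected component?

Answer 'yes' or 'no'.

Initial components: {0,1,3,4,5} {2,6} {7} {8}
Adding edge (4,7): merges {0,1,3,4,5} and {7}.
New components: {0,1,3,4,5,7} {2,6} {8}
Are 3 and 8 in the same component? no

Answer: no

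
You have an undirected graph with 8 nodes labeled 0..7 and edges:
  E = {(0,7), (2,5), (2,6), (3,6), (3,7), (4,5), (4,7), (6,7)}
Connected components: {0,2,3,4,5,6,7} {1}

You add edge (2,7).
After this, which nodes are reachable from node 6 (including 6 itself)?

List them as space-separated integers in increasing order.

Answer: 0 2 3 4 5 6 7

Derivation:
Before: nodes reachable from 6: {0,2,3,4,5,6,7}
Adding (2,7): both endpoints already in same component. Reachability from 6 unchanged.
After: nodes reachable from 6: {0,2,3,4,5,6,7}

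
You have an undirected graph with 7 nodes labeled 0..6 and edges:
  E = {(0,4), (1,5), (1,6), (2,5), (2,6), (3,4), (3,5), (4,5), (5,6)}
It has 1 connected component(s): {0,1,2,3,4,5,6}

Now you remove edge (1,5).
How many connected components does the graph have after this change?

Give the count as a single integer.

Answer: 1

Derivation:
Initial component count: 1
Remove (1,5): not a bridge. Count unchanged: 1.
  After removal, components: {0,1,2,3,4,5,6}
New component count: 1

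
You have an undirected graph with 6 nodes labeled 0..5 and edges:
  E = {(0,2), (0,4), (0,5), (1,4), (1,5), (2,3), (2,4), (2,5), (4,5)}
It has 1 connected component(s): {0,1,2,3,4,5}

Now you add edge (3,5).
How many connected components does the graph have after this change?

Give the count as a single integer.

Answer: 1

Derivation:
Initial component count: 1
Add (3,5): endpoints already in same component. Count unchanged: 1.
New component count: 1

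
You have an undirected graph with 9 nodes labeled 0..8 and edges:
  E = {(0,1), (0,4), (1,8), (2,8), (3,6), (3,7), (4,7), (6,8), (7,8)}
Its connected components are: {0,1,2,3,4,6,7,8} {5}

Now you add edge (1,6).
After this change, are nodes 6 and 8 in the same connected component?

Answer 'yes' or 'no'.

Initial components: {0,1,2,3,4,6,7,8} {5}
Adding edge (1,6): both already in same component {0,1,2,3,4,6,7,8}. No change.
New components: {0,1,2,3,4,6,7,8} {5}
Are 6 and 8 in the same component? yes

Answer: yes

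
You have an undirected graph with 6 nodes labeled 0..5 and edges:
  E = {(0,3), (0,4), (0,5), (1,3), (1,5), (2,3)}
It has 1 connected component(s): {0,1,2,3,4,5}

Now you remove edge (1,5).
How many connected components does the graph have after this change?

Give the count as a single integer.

Initial component count: 1
Remove (1,5): not a bridge. Count unchanged: 1.
  After removal, components: {0,1,2,3,4,5}
New component count: 1

Answer: 1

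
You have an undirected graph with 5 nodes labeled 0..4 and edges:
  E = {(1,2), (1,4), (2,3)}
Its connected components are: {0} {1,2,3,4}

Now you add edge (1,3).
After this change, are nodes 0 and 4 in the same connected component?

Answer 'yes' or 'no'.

Initial components: {0} {1,2,3,4}
Adding edge (1,3): both already in same component {1,2,3,4}. No change.
New components: {0} {1,2,3,4}
Are 0 and 4 in the same component? no

Answer: no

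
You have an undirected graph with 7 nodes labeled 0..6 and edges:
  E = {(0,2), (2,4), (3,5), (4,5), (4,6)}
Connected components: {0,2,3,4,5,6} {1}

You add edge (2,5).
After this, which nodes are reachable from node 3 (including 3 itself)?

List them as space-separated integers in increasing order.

Answer: 0 2 3 4 5 6

Derivation:
Before: nodes reachable from 3: {0,2,3,4,5,6}
Adding (2,5): both endpoints already in same component. Reachability from 3 unchanged.
After: nodes reachable from 3: {0,2,3,4,5,6}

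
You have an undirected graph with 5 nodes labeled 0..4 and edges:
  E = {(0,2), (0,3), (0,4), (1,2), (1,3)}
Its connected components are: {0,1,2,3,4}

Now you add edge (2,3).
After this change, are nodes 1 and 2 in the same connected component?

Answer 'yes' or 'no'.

Answer: yes

Derivation:
Initial components: {0,1,2,3,4}
Adding edge (2,3): both already in same component {0,1,2,3,4}. No change.
New components: {0,1,2,3,4}
Are 1 and 2 in the same component? yes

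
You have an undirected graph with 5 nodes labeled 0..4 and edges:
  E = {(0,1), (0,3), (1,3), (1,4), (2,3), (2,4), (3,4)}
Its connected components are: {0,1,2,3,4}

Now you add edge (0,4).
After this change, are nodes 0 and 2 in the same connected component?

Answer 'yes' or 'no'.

Initial components: {0,1,2,3,4}
Adding edge (0,4): both already in same component {0,1,2,3,4}. No change.
New components: {0,1,2,3,4}
Are 0 and 2 in the same component? yes

Answer: yes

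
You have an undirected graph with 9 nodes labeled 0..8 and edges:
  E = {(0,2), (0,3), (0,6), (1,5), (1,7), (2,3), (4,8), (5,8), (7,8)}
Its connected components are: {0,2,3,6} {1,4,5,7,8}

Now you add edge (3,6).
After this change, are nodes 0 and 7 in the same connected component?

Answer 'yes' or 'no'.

Answer: no

Derivation:
Initial components: {0,2,3,6} {1,4,5,7,8}
Adding edge (3,6): both already in same component {0,2,3,6}. No change.
New components: {0,2,3,6} {1,4,5,7,8}
Are 0 and 7 in the same component? no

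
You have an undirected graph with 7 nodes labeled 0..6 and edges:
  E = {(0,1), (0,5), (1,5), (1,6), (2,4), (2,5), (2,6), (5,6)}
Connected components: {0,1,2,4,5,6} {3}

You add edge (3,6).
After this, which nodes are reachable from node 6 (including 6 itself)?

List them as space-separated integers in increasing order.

Answer: 0 1 2 3 4 5 6

Derivation:
Before: nodes reachable from 6: {0,1,2,4,5,6}
Adding (3,6): merges 6's component with another. Reachability grows.
After: nodes reachable from 6: {0,1,2,3,4,5,6}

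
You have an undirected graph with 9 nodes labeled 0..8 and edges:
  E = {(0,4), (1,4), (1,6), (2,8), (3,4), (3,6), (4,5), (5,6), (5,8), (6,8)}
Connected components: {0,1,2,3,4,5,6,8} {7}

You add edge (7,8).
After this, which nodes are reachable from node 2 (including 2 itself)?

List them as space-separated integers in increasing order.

Answer: 0 1 2 3 4 5 6 7 8

Derivation:
Before: nodes reachable from 2: {0,1,2,3,4,5,6,8}
Adding (7,8): merges 2's component with another. Reachability grows.
After: nodes reachable from 2: {0,1,2,3,4,5,6,7,8}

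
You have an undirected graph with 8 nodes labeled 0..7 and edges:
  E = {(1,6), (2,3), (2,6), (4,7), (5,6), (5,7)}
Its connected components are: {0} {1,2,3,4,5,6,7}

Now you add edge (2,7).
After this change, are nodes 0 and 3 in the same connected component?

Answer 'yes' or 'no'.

Answer: no

Derivation:
Initial components: {0} {1,2,3,4,5,6,7}
Adding edge (2,7): both already in same component {1,2,3,4,5,6,7}. No change.
New components: {0} {1,2,3,4,5,6,7}
Are 0 and 3 in the same component? no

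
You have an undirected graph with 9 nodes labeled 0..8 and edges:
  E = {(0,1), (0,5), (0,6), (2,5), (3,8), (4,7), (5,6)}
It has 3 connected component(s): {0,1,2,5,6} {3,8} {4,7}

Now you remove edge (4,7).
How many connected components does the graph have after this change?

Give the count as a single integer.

Answer: 4

Derivation:
Initial component count: 3
Remove (4,7): it was a bridge. Count increases: 3 -> 4.
  After removal, components: {0,1,2,5,6} {3,8} {4} {7}
New component count: 4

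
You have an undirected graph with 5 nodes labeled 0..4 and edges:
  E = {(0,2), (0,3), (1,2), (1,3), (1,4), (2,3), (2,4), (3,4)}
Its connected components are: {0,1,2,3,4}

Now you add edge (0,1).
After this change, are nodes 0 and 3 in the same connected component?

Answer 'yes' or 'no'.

Initial components: {0,1,2,3,4}
Adding edge (0,1): both already in same component {0,1,2,3,4}. No change.
New components: {0,1,2,3,4}
Are 0 and 3 in the same component? yes

Answer: yes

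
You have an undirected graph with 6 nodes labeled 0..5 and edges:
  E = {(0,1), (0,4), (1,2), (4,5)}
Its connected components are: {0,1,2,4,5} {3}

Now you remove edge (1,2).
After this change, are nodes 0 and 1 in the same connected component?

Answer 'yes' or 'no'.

Answer: yes

Derivation:
Initial components: {0,1,2,4,5} {3}
Removing edge (1,2): it was a bridge — component count 2 -> 3.
New components: {0,1,4,5} {2} {3}
Are 0 and 1 in the same component? yes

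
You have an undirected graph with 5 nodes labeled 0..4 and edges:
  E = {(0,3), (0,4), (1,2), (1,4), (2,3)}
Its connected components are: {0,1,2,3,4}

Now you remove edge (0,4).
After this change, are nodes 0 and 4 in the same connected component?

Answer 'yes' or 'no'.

Answer: yes

Derivation:
Initial components: {0,1,2,3,4}
Removing edge (0,4): not a bridge — component count unchanged at 1.
New components: {0,1,2,3,4}
Are 0 and 4 in the same component? yes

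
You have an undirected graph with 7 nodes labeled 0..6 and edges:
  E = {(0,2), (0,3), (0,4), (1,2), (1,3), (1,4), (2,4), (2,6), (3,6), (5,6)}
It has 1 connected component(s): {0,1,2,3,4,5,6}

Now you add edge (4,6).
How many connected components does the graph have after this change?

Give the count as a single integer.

Answer: 1

Derivation:
Initial component count: 1
Add (4,6): endpoints already in same component. Count unchanged: 1.
New component count: 1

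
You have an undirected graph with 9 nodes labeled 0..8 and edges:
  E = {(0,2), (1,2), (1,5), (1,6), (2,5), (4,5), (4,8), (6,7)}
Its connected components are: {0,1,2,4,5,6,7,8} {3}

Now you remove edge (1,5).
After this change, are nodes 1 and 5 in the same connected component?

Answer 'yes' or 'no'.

Answer: yes

Derivation:
Initial components: {0,1,2,4,5,6,7,8} {3}
Removing edge (1,5): not a bridge — component count unchanged at 2.
New components: {0,1,2,4,5,6,7,8} {3}
Are 1 and 5 in the same component? yes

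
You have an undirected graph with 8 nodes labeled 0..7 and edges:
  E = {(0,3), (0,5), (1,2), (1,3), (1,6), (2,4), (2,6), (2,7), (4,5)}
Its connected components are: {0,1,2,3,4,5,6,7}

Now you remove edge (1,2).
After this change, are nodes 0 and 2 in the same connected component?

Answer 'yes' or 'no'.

Answer: yes

Derivation:
Initial components: {0,1,2,3,4,5,6,7}
Removing edge (1,2): not a bridge — component count unchanged at 1.
New components: {0,1,2,3,4,5,6,7}
Are 0 and 2 in the same component? yes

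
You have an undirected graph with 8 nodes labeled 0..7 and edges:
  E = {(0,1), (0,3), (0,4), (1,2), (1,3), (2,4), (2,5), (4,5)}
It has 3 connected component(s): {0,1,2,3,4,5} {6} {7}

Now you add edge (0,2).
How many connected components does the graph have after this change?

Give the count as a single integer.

Initial component count: 3
Add (0,2): endpoints already in same component. Count unchanged: 3.
New component count: 3

Answer: 3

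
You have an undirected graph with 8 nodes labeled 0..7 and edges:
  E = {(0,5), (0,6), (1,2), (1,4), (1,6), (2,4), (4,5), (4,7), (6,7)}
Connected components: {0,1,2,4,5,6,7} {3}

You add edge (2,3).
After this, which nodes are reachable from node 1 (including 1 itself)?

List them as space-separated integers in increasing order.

Answer: 0 1 2 3 4 5 6 7

Derivation:
Before: nodes reachable from 1: {0,1,2,4,5,6,7}
Adding (2,3): merges 1's component with another. Reachability grows.
After: nodes reachable from 1: {0,1,2,3,4,5,6,7}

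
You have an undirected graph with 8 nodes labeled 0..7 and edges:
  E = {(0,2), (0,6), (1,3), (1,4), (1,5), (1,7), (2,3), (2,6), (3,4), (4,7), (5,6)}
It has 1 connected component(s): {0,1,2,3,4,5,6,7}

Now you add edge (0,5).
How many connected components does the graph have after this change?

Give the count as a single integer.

Initial component count: 1
Add (0,5): endpoints already in same component. Count unchanged: 1.
New component count: 1

Answer: 1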